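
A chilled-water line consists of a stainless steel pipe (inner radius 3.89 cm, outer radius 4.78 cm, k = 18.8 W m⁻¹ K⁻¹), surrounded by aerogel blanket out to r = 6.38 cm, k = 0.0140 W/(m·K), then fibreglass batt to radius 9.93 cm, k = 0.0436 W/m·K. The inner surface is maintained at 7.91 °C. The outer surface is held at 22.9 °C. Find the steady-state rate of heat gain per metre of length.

Q' = 3.06 W/m

Series thermal resistances, inner to outer:
  R'_stainless steel = ln(0.0478/0.0389)/(2πk) = 0.2060/(2π·18.8) = 0.001744 m·K/W
  R'_aerogel blanket = ln(0.0638/0.0478)/(2πk) = 0.2887/(2π·0.0140) = 3.282 m·K/W
  R'_fibreglass batt = ln(0.0993/0.0638)/(2πk) = 0.4424/(2π·0.0436) = 1.615 m·K/W
ΣR = 0.001744 + 3.282 + 1.615 = 4.899 m·K/W
Q' = ΔT/ΣR = (7.91 °C − 22.9 °C)/4.899 = -3.06 W/m
(Negative Q' ⇒ heat flows inward; heat gain = 3.06 W/m.)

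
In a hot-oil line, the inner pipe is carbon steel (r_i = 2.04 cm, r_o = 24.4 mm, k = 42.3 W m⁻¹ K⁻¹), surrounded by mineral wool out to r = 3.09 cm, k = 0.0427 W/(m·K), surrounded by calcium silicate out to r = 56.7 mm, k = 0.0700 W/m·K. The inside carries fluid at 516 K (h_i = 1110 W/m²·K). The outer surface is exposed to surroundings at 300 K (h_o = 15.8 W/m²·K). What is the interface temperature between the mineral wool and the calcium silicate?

T = 438 K

Series thermal resistances, inner to outer:
  R'_conv,in = 1/(2πr h) = 1/(2π·0.0204·1110) = 0.007029 m·K/W
  R'_carbon steel = ln(0.0244/0.0204)/(2πk) = 0.1790/(2π·42.3) = 6.737×10^-4 m·K/W
  R'_mineral wool = ln(0.0309/0.0244)/(2πk) = 0.2362/(2π·0.0427) = 0.8803 m·K/W
  R'_calcium silicate = ln(0.0567/0.0309)/(2πk) = 0.6070/(2π·0.0700) = 1.380 m·K/W
  R'_conv,out = 1/(2πr h) = 1/(2π·0.0567·15.8) = 0.1777 m·K/W
ΣR = 0.007029 + 6.737×10^-4 + 0.8803 + 1.380 + 0.1777 = 2.446 m·K/W
Q' = ΔT/ΣR = (516 K − 300 K)/2.446 = 88.31 W/m
From the inner boundary to the mineral wool/calcium silicate interface, ΣR_partial = 0.8880 m·K/W.
T_interface = T_in − Q'·ΣR_partial = 516 K − (88.31)(0.8880) = 438 K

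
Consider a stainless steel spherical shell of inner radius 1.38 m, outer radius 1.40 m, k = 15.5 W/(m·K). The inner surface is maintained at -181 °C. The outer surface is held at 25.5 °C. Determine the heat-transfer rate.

Q = 4πk·ΔT/(1/r₁ − 1/r₂) = 4π × 15.5 × 206.5 / (1/1.38 − 1/1.40) = 3.89×10^6 W

Q = 3890 kW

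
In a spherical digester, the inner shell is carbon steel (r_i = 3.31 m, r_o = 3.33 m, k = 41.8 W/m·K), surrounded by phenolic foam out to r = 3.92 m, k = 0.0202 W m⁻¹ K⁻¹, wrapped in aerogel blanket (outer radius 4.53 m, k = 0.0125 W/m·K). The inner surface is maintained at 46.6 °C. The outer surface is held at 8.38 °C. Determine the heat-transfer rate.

Resistance network (inner→outer):
  R_carbon steel = (1/3.31 − 1/3.33)/(4πk) = 0.001815/(4π·41.8) = 3.454×10^-6 K/W
  R_phenolic foam = (1/3.33 − 1/3.92)/(4πk) = 0.04520/(4π·0.0202) = 0.1781 K/W
  R_aerogel blanket = (1/3.92 − 1/4.53)/(4πk) = 0.03435/(4π·0.0125) = 0.2187 K/W
ΣR = 3.454×10^-6 + 0.1781 + 0.2187 = 0.3968 K/W
Q = ΔT/ΣR = (46.6 °C − 8.38 °C)/0.3968 = 96.3 W

Q = 96.3 W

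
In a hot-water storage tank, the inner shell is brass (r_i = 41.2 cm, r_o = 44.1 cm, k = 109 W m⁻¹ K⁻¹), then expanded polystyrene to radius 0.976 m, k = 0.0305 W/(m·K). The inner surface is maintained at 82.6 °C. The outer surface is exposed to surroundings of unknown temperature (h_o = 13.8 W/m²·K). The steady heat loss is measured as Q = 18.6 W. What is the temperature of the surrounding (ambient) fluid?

T_out = 22.2 °C

Series resistances:
  R_brass = (1/0.412 − 1/0.441)/(4πk) = 0.1596/(4π·109) = 1.165×10^-4 K/W
  R_expanded polystyrene = (1/0.441 − 1/0.976)/(4πk) = 1.243/(4π·0.0305) = 3.243 K/W
  R_conv,out = 1/(4πr²h) = 1/(4π·0.976²·13.8) = 0.006054 K/W
ΣR = 3.249 K/W
ΔT = Q·ΣR = 18.6 × 3.249 = 60.43 K
Heat flows outward, so T_out = T_in − ΔT = 82.6 − 60.43 = 22.2 °C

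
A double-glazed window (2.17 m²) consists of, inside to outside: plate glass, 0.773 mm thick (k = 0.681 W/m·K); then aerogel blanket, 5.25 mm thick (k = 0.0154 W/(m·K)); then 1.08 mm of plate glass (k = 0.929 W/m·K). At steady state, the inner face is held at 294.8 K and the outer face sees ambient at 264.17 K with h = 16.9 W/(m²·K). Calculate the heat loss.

Treat each layer as a resistance in series:
  R_plate glass = L/(kA) = 7.73×10^-4/(0.681·2.17) = 5.231×10^-4 K/W
  R_aerogel blanket = L/(kA) = 0.00525/(0.0154·2.17) = 0.1571 K/W
  R_plate glass = L/(kA) = 0.00108/(0.929·2.17) = 5.357×10^-4 K/W
  R_conv,out = 1/(hA) = 1/(16.9·2.17) = 0.02727 K/W
ΣR = 5.231×10^-4 + 0.1571 + 5.357×10^-4 + 0.02727 = 0.1854 K/W
Q = ΔT/ΣR = (294.8 K − 264.17 K)/0.1854 = 165 W

Q = 165 W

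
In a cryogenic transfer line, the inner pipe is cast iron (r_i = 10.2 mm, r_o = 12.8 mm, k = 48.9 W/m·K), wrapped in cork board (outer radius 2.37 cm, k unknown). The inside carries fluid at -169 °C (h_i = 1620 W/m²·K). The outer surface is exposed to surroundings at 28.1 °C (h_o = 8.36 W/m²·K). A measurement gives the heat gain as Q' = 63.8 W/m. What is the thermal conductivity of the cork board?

k = 0.0431 W/m·K

ΣR = ΔT/Q' = |-169 − 28.1|/63.8 = 3.089 m·K/W
Known resistances:
  R'_conv,in = 1/(2πr h) = 1/(2π·0.0102·1620) = 0.009632 m·K/W
  R'_cast iron = ln(0.0128/0.0102)/(2πk) = 0.2271/(2π·48.9) = 7.390×10^-4 m·K/W
  R'_conv,out = 1/(2πr h) = 1/(2π·0.0237·8.36) = 0.8033 m·K/W
R_cork board = ΣR − ΣR_known = 3.089 − 0.8137 = 2.275 m·K/W
ln(r₂/r₁)/(2πk) = 2.275 ⇒ k = 0.6160/(2π·2.275) = 0.0431 W/m·K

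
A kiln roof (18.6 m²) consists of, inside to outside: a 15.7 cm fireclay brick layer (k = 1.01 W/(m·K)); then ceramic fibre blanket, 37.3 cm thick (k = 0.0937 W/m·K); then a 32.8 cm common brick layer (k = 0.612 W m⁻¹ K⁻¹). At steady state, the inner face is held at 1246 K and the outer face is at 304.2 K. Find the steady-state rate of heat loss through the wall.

Resistance network (inner→outer):
  R_fireclay brick = L/(kA) = 0.157/(1.01·18.6) = 0.008357 K/W
  R_ceramic fibre blanket = L/(kA) = 0.373/(0.0937·18.6) = 0.2140 K/W
  R_common brick = L/(kA) = 0.328/(0.612·18.6) = 0.02881 K/W
ΣR = 0.008357 + 0.2140 + 0.02881 = 0.2512 K/W
Q = ΔT/ΣR = (1246 K − 304.2 K)/0.2512 = 3750 W

Q = 3750 W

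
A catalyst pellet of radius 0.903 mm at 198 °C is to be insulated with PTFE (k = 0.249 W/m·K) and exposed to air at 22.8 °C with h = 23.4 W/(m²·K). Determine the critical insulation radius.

For a sphere, r_cr = 2k_ins/h = 2·0.249/23.4 = 0.0213 m = 2.13 cm

r_cr = 2.13 cm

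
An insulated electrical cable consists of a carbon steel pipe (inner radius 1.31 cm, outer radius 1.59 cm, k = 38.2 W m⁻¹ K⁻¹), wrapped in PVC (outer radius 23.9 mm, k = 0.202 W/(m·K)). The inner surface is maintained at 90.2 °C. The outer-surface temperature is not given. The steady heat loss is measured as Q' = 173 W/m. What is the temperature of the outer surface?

T_out = 34.5 °C

Series resistances:
  R'_carbon steel = ln(0.0159/0.0131)/(2πk) = 0.1937/(2π·38.2) = 8.071×10^-4 m·K/W
  R'_PVC = ln(0.0239/0.0159)/(2πk) = 0.4076/(2π·0.202) = 0.3211 m·K/W
ΣR = 0.3219 m·K/W
ΔT = Q'·ΣR = 173 × 0.3219 = 55.69 K
Heat flows outward, so T_out = T_in − ΔT = 90.2 − 55.69 = 34.5 °C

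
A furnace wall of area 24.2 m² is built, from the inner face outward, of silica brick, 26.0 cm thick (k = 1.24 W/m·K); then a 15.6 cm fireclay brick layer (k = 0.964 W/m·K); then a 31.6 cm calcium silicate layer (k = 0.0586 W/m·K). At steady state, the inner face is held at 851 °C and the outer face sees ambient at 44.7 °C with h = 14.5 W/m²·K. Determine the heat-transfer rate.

Resistance network (inner→outer):
  R_silica brick = L/(kA) = 0.260/(1.24·24.2) = 0.008664 K/W
  R_fireclay brick = L/(kA) = 0.156/(0.964·24.2) = 0.006687 K/W
  R_calcium silicate = L/(kA) = 0.316/(0.0586·24.2) = 0.2228 K/W
  R_conv,out = 1/(hA) = 1/(14.5·24.2) = 0.002850 K/W
ΣR = 0.008664 + 0.006687 + 0.2228 + 0.002850 = 0.2410 K/W
Q = ΔT/ΣR = (851 °C − 44.7 °C)/0.2410 = 3350 W

Q = 3.35 kW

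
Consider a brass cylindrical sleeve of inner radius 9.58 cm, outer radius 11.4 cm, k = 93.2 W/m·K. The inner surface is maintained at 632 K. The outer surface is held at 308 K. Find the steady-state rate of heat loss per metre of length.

Q' = 2πk·ΔT/ln(r₂/r₁) = 2π × 93.2 × 324 / ln(0.114/0.0958) = 1.09×10^6 W/m

Q' = 1090 kW/m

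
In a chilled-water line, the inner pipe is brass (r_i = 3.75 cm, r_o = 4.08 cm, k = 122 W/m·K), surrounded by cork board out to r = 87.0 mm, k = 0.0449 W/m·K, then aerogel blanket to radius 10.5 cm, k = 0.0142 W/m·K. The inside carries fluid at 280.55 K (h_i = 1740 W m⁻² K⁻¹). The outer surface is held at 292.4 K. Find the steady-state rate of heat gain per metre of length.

Q' = 2.47 W/m

Series thermal resistances, inner to outer:
  R'_conv,in = 1/(2πr h) = 1/(2π·0.0375·1740) = 0.002439 m·K/W
  R'_brass = ln(0.0408/0.0375)/(2πk) = 0.08434/(2π·122) = 1.100×10^-4 m·K/W
  R'_cork board = ln(0.0870/0.0408)/(2πk) = 0.7572/(2π·0.0449) = 2.684 m·K/W
  R'_aerogel blanket = ln(0.105/0.0870)/(2πk) = 0.1881/(2π·0.0142) = 2.108 m·K/W
ΣR = 0.002439 + 1.100×10^-4 + 2.684 + 2.108 = 4.795 m·K/W
Q' = ΔT/ΣR = (280.55 K − 292.4 K)/4.795 = -2.47 W/m
(Negative Q' ⇒ heat flows inward; heat gain = 2.47 W/m.)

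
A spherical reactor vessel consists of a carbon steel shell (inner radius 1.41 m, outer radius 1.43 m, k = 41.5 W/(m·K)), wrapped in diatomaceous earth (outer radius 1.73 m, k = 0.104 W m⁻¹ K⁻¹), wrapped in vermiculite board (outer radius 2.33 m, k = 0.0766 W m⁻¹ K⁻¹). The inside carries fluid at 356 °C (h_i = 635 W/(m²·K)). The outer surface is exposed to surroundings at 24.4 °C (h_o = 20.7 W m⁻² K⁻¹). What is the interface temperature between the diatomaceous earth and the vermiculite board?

Resistance network (inner→outer):
  R_conv,in = 1/(4πr²h) = 1/(4π·1.41²·635) = 6.303×10^-5 K/W
  R_carbon steel = (1/1.41 − 1/1.43)/(4πk) = 0.009919/(4π·41.5) = 1.902×10^-5 K/W
  R_diatomaceous earth = (1/1.43 − 1/1.73)/(4πk) = 0.1213/(4π·0.104) = 0.09279 K/W
  R_vermiculite board = (1/1.73 − 1/2.33)/(4πk) = 0.1489/(4π·0.0766) = 0.1546 K/W
  R_conv,out = 1/(4πr²h) = 1/(4π·2.33²·20.7) = 7.081×10^-4 K/W
ΣR = 6.303×10^-5 + 1.902×10^-5 + 0.09279 + 0.1546 + 7.081×10^-4 = 0.2482 K/W
Q = ΔT/ΣR = (356 °C − 24.4 °C)/0.2482 = 1336 W
From the inner boundary to the diatomaceous earth/vermiculite board interface, ΣR_partial = 0.09287 K/W.
T_interface = T_in − Q·ΣR_partial = 356 °C − (1336)(0.09287) = 232 °C

T = 232 °C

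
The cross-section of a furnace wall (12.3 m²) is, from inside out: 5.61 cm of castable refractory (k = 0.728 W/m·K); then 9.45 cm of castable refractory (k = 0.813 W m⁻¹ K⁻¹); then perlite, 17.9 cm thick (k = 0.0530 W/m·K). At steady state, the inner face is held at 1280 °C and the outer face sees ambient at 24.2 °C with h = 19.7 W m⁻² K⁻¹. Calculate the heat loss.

Treat each layer as a resistance in series:
  R_castable refractory = L/(kA) = 0.0561/(0.728·12.3) = 0.006265 K/W
  R_castable refractory = L/(kA) = 0.0945/(0.813·12.3) = 0.009450 K/W
  R_perlite = L/(kA) = 0.179/(0.0530·12.3) = 0.2746 K/W
  R_conv,out = 1/(hA) = 1/(19.7·12.3) = 0.004127 K/W
ΣR = 0.006265 + 0.009450 + 0.2746 + 0.004127 = 0.2944 K/W
Q = ΔT/ΣR = (1280 °C − 24.2 °C)/0.2944 = 4270 W

Q = 4.27 kW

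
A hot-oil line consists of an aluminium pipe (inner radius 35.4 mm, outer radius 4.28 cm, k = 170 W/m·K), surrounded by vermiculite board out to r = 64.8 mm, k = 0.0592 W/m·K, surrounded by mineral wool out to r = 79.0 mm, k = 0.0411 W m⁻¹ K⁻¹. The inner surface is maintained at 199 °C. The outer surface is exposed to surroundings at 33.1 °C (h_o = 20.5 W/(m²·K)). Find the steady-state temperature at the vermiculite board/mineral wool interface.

Series thermal resistances, inner to outer:
  R'_aluminium = ln(0.0428/0.0354)/(2πk) = 0.1898/(2π·170) = 1.777×10^-4 m·K/W
  R'_vermiculite board = ln(0.0648/0.0428)/(2πk) = 0.4148/(2π·0.0592) = 1.115 m·K/W
  R'_mineral wool = ln(0.0790/0.0648)/(2πk) = 0.1981/(2π·0.0411) = 0.7673 m·K/W
  R'_conv,out = 1/(2πr h) = 1/(2π·0.0790·20.5) = 0.09827 m·K/W
ΣR = 1.777×10^-4 + 1.115 + 0.7673 + 0.09827 = 1.981 m·K/W
Q' = ΔT/ΣR = (199 °C − 33.1 °C)/1.981 = 83.75 W/m
From the inner boundary to the vermiculite board/mineral wool interface, ΣR_partial = 1.115 m·K/W.
T_interface = T_in − Q'·ΣR_partial = 199 °C − (83.75)(1.115) = 106 °C

T = 106 °C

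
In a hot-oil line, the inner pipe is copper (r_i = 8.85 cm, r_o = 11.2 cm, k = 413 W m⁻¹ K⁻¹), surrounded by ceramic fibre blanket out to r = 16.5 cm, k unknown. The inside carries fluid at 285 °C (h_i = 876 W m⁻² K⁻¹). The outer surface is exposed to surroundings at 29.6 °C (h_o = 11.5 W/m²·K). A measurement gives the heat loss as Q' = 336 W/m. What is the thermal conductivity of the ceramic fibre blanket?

k = 0.0915 W/m·K

ΣR = ΔT/Q' = |285 − 29.6|/336 = 0.7601 m·K/W
Known resistances:
  R'_conv,in = 1/(2πr h) = 1/(2π·0.0885·876) = 0.002053 m·K/W
  R'_copper = ln(0.112/0.0885)/(2πk) = 0.2355/(2π·413) = 9.075×10^-5 m·K/W
  R'_conv,out = 1/(2πr h) = 1/(2π·0.165·11.5) = 0.08388 m·K/W
R_ceramic fibre blanket = ΣR − ΣR_known = 0.7601 − 0.08602 = 0.6741 m·K/W
ln(r₂/r₁)/(2πk) = 0.6741 ⇒ k = 0.3874/(2π·0.6741) = 0.0915 W/m·K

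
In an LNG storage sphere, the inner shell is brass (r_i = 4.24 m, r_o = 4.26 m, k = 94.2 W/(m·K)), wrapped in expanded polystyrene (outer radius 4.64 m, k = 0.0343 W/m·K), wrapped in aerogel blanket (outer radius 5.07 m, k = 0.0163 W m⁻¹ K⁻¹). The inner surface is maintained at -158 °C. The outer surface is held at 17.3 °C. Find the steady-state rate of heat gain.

Series thermal resistances, inner to outer:
  R_brass = (1/4.24 − 1/4.26)/(4πk) = 0.001107/(4π·94.2) = 9.354×10^-7 K/W
  R_expanded polystyrene = (1/4.26 − 1/4.64)/(4πk) = 0.01922/(4π·0.0343) = 0.04460 K/W
  R_aerogel blanket = (1/4.64 − 1/5.07)/(4πk) = 0.01828/(4π·0.0163) = 0.08924 K/W
ΣR = 9.354×10^-7 + 0.04460 + 0.08924 = 0.1338 K/W
Q = ΔT/ΣR = (-158 °C − 17.3 °C)/0.1338 = -1310 W
(Negative Q ⇒ heat flows inward; heat gain = 1310 W.)

Q = 1310 W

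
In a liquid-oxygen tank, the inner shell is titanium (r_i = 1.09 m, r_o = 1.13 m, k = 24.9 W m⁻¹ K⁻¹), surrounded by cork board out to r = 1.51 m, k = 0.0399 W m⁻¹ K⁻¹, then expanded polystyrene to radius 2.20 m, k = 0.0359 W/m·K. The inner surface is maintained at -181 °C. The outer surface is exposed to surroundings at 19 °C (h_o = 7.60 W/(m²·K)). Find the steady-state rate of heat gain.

Q = 221 W

Treat each layer as a resistance in series:
  R_titanium = (1/1.09 − 1/1.13)/(4πk) = 0.03248/(4π·24.9) = 1.038×10^-4 K/W
  R_cork board = (1/1.13 − 1/1.51)/(4πk) = 0.2227/(4π·0.0399) = 0.4442 K/W
  R_expanded polystyrene = (1/1.51 − 1/2.20)/(4πk) = 0.2077/(4π·0.0359) = 0.4604 K/W
  R_conv,out = 1/(4πr²h) = 1/(4π·2.20²·7.60) = 0.002163 K/W
ΣR = 1.038×10^-4 + 0.4442 + 0.4604 + 0.002163 = 0.9069 K/W
Q = ΔT/ΣR = (-181 °C − 19 °C)/0.9069 = -221 W
(Negative Q ⇒ heat flows inward; heat gain = 221 W.)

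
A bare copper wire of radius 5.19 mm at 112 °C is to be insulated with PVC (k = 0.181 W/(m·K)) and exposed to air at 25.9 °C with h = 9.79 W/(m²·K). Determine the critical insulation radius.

r_cr = 1.85 cm

For a cylinder, r_cr = k_ins/h = 0.181/9.79 = 0.0185 m = 1.85 cm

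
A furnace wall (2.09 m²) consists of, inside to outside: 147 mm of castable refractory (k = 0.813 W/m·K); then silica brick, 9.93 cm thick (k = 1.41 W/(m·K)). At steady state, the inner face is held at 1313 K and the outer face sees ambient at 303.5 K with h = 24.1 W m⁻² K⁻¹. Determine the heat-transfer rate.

Series thermal resistances, inner to outer:
  R_castable refractory = L/(kA) = 0.147/(0.813·2.09) = 0.08651 K/W
  R_silica brick = L/(kA) = 0.0993/(1.41·2.09) = 0.03370 K/W
  R_conv,out = 1/(hA) = 1/(24.1·2.09) = 0.01985 K/W
ΣR = 0.08651 + 0.03370 + 0.01985 = 0.1401 K/W
Q = ΔT/ΣR = (1313 K − 303.5 K)/0.1401 = 7210 W

Q = 7.21 kW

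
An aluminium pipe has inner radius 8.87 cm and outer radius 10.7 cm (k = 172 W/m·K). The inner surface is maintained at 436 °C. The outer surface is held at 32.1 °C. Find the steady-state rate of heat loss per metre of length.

Q' = 2πk·ΔT/ln(r₂/r₁) = 2π × 172 × 403.9 / ln(0.107/0.0887) = 2.33×10^6 W/m

Q' = 2.33×10^6 W/m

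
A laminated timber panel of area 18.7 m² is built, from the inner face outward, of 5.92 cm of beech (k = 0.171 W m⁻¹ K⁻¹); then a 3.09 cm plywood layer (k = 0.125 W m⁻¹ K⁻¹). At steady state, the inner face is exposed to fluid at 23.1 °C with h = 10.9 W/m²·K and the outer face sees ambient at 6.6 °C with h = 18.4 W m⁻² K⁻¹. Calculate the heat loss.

Q = 417 W

Series thermal resistances, inner to outer:
  R_conv,in = 1/(hA) = 1/(10.9·18.7) = 0.004906 K/W
  R_beech = L/(kA) = 0.0592/(0.171·18.7) = 0.01851 K/W
  R_plywood = L/(kA) = 0.0309/(0.125·18.7) = 0.01322 K/W
  R_conv,out = 1/(hA) = 1/(18.4·18.7) = 0.002906 K/W
ΣR = 0.004906 + 0.01851 + 0.01322 + 0.002906 = 0.03954 K/W
Q = ΔT/ΣR = (23.1 °C − 6.6 °C)/0.03954 = 417 W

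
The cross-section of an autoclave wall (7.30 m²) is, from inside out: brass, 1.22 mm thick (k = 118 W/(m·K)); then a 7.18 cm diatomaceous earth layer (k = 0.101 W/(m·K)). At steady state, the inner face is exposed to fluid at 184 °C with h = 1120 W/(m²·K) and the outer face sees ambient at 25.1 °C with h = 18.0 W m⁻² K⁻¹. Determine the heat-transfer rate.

Series thermal resistances, inner to outer:
  R_conv,in = 1/(hA) = 1/(1120·7.30) = 1.223×10^-4 K/W
  R_brass = L/(kA) = 0.00122/(118·7.30) = 1.416×10^-6 K/W
  R_diatomaceous earth = L/(kA) = 0.0718/(0.101·7.30) = 0.09738 K/W
  R_conv,out = 1/(hA) = 1/(18.0·7.30) = 0.007610 K/W
ΣR = 1.223×10^-4 + 1.416×10^-6 + 0.09738 + 0.007610 = 0.1051 K/W
Q = ΔT/ΣR = (184 °C − 25.1 °C)/0.1051 = 1510 W

Q = 1510 W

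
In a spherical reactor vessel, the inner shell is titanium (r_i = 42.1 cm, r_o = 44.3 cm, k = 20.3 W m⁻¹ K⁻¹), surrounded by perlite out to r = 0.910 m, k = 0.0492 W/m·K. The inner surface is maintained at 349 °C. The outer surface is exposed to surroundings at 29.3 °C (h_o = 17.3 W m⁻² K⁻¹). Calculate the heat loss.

Resistance network (inner→outer):
  R_titanium = (1/0.421 − 1/0.443)/(4πk) = 0.1180/(4π·20.3) = 4.624×10^-4 K/W
  R_perlite = (1/0.443 − 1/0.910)/(4πk) = 1.158/(4π·0.0492) = 1.874 K/W
  R_conv,out = 1/(4πr²h) = 1/(4π·0.910²·17.3) = 0.005555 K/W
ΣR = 4.624×10^-4 + 1.874 + 0.005555 = 1.880 K/W
Q = ΔT/ΣR = (349 °C − 29.3 °C)/1.880 = 170 W

Q = 170 W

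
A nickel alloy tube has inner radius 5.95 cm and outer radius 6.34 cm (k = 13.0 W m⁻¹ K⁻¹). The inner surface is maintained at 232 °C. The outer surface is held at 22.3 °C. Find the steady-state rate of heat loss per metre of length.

Q' = 2πk·ΔT/ln(r₂/r₁) = 2π × 13.0 × 209.7 / ln(0.0634/0.0595) = 2.70×10^5 W/m

Q' = 2.70×10^5 W/m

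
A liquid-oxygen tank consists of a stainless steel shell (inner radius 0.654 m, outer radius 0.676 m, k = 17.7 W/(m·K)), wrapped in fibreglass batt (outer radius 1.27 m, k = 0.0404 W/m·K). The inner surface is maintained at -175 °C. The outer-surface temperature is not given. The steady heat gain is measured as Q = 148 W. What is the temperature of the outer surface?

T_out = 26.7 °C

Sum the resistances:
  R_stainless steel = (1/0.654 − 1/0.676)/(4πk) = 0.04976/(4π·17.7) = 2.237×10^-4 K/W
  R_fibreglass batt = (1/0.676 − 1/1.27)/(4πk) = 0.6919/(4π·0.0404) = 1.363 K/W
ΣR = 1.363 K/W
ΔT = Q·ΣR = 148 × 1.363 = 201.7 K
Heat flows inward, so T_out = T_in + ΔT = -175 + 201.7 = 26.7 °C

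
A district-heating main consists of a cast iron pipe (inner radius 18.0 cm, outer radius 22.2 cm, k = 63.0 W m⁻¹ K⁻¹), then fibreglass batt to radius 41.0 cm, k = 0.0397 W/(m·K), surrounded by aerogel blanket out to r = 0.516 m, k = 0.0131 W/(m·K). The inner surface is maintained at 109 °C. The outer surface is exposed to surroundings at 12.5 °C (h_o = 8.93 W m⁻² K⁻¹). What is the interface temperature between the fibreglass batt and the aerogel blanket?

Treat each layer as a resistance in series:
  R'_cast iron = ln(0.222/0.180)/(2πk) = 0.2097/(2π·63.0) = 5.298×10^-4 m·K/W
  R'_fibreglass batt = ln(0.410/0.222)/(2πk) = 0.6135/(2π·0.0397) = 2.459 m·K/W
  R'_aerogel blanket = ln(0.516/0.410)/(2πk) = 0.2299/(2π·0.0131) = 2.794 m·K/W
  R'_conv,out = 1/(2πr h) = 1/(2π·0.516·8.93) = 0.03454 m·K/W
ΣR = 5.298×10^-4 + 2.459 + 2.794 + 0.03454 = 5.288 m·K/W
Q' = ΔT/ΣR = (109 °C − 12.5 °C)/5.288 = 18.25 W/m
From the inner boundary to the fibreglass batt/aerogel blanket interface, ΣR_partial = 2.460 m·K/W.
T_interface = T_in − Q'·ΣR_partial = 109 °C − (18.25)(2.460) = 64.1 °C

T = 64.1 °C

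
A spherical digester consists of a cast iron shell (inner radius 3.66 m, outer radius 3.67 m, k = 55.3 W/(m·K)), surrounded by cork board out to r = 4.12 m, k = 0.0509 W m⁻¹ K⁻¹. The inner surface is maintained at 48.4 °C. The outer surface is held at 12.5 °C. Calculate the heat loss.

Q = 772 W

Series thermal resistances, inner to outer:
  R_cast iron = (1/3.66 − 1/3.67)/(4πk) = 7.445×10^-4/(4π·55.3) = 1.071×10^-6 K/W
  R_cork board = (1/3.67 − 1/4.12)/(4πk) = 0.02976/(4π·0.0509) = 0.04653 K/W
ΣR = 1.071×10^-6 + 0.04653 = 0.04653 K/W
Q = ΔT/ΣR = (48.4 °C − 12.5 °C)/0.04653 = 772 W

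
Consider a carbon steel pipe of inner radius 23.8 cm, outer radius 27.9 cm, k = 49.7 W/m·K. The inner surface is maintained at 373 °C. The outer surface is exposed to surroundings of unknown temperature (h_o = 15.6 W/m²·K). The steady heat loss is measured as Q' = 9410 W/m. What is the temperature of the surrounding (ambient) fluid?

T_out = 24.1 °C

Series resistances:
  R'_carbon steel = ln(0.279/0.238)/(2πk) = 0.1589/(2π·49.7) = 5.090×10^-4 m·K/W
  R'_conv,out = 1/(2πr h) = 1/(2π·0.279·15.6) = 0.03657 m·K/W
ΣR = 0.03708 m·K/W
ΔT = Q'·ΣR = 9410 × 0.03708 = 348.9 K
Heat flows outward, so T_out = T_in − ΔT = 373 − 348.9 = 24.1 °C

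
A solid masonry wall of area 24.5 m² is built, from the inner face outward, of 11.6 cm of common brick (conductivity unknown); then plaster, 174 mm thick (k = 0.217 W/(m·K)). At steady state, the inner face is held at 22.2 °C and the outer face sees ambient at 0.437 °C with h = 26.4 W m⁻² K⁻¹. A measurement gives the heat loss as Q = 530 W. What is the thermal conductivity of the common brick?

ΣR = ΔT/Q = |22.2 − 0.437|/530 = 0.04106 K/W
Known resistances:
  R_plaster = L/(kA) = 0.174/(0.217·24.5) = 0.03273 K/W
  R_conv,out = 1/(hA) = 1/(26.4·24.5) = 0.001546 K/W
R_common brick = ΣR − ΣR_known = 0.04106 − 0.03428 = 0.006780 K/W
L/(kA) = 0.006780 ⇒ k = 0.116/(0.006780·24.5) = 0.698 W/m·K

k = 0.698 W/m·K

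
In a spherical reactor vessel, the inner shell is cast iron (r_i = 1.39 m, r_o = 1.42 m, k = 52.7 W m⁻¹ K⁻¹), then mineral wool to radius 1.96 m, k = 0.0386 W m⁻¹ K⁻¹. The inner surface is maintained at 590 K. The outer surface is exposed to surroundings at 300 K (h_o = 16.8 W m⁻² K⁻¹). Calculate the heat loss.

Q = 723 W

Series thermal resistances, inner to outer:
  R_cast iron = (1/1.39 − 1/1.42)/(4πk) = 0.01520/(4π·52.7) = 2.295×10^-5 K/W
  R_mineral wool = (1/1.42 − 1/1.96)/(4πk) = 0.1940/(4π·0.0386) = 0.4000 K/W
  R_conv,out = 1/(4πr²h) = 1/(4π·1.96²·16.8) = 0.001233 K/W
ΣR = 2.295×10^-5 + 0.4000 + 0.001233 = 0.4013 K/W
Q = ΔT/ΣR = (590 K − 300 K)/0.4013 = 723 W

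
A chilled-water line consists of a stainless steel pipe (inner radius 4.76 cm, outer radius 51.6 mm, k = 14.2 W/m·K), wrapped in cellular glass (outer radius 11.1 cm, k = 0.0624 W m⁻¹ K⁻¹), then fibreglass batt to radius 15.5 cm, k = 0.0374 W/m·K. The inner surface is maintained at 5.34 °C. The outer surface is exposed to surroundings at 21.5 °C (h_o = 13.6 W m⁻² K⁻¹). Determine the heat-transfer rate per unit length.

Q' = 4.68 W/m

Series thermal resistances, inner to outer:
  R'_stainless steel = ln(0.0516/0.0476)/(2πk) = 0.08069/(2π·14.2) = 9.044×10^-4 m·K/W
  R'_cellular glass = ln(0.111/0.0516)/(2πk) = 0.7660/(2π·0.0624) = 1.954 m·K/W
  R'_fibreglass batt = ln(0.155/0.111)/(2πk) = 0.3339/(2π·0.0374) = 1.421 m·K/W
  R'_conv,out = 1/(2πr h) = 1/(2π·0.155·13.6) = 0.07550 m·K/W
ΣR = 9.044×10^-4 + 1.954 + 1.421 + 0.07550 = 3.451 m·K/W
Q' = ΔT/ΣR = (5.34 °C − 21.5 °C)/3.451 = -4.68 W/m
(Negative Q' ⇒ heat flows inward; heat gain = 4.68 W/m.)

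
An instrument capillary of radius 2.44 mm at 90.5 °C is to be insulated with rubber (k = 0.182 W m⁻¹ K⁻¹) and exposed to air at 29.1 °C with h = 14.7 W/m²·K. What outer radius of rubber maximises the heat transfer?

For a cylinder, r_cr = k_ins/h = 0.182/14.7 = 0.0124 m = 1.24 cm

r_cr = 1.24 cm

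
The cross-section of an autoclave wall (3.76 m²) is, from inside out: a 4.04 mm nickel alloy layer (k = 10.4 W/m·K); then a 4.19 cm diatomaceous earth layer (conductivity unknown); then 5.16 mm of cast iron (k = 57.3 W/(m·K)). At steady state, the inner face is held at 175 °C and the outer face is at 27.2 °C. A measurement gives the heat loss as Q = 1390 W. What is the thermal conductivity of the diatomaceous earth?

ΣR = ΔT/Q = |175 − 27.2|/1390 = 0.1063 K/W
Known resistances:
  R_nickel alloy = L/(kA) = 0.00404/(10.4·3.76) = 1.033×10^-4 K/W
  R_cast iron = L/(kA) = 0.00516/(57.3·3.76) = 2.395×10^-5 K/W
R_diatomaceous earth = ΣR − ΣR_known = 0.1063 − 1.273×10^-4 = 0.1062 K/W
L/(kA) = 0.1062 ⇒ k = 0.0419/(0.1062·3.76) = 0.105 W/m·K

k = 0.105 W/m·K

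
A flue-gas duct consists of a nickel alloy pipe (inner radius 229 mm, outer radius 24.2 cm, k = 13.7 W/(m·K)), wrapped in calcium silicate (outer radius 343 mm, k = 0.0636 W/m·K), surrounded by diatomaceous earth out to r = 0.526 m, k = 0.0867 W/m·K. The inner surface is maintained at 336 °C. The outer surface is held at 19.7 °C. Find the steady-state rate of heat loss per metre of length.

Q' = 191 W/m

Treat each layer as a resistance in series:
  R'_nickel alloy = ln(0.242/0.229)/(2πk) = 0.05522/(2π·13.7) = 6.414×10^-4 m·K/W
  R'_calcium silicate = ln(0.343/0.242)/(2πk) = 0.3488/(2π·0.0636) = 0.8728 m·K/W
  R'_diatomaceous earth = ln(0.526/0.343)/(2πk) = 0.4276/(2π·0.0867) = 0.7849 m·K/W
ΣR = 6.414×10^-4 + 0.8728 + 0.7849 = 1.658 m·K/W
Q' = ΔT/ΣR = (336 °C − 19.7 °C)/1.658 = 191 W/m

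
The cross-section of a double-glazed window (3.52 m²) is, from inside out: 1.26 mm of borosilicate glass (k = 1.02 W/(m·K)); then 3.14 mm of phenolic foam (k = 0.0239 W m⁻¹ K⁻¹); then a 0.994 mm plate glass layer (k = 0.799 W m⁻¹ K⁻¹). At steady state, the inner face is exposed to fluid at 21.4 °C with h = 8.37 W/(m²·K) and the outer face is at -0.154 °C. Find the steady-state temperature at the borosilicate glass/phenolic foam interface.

Series thermal resistances, inner to outer:
  R_conv,in = 1/(hA) = 1/(8.37·3.52) = 0.03394 K/W
  R_borosilicate glass = L/(kA) = 0.00126/(1.02·3.52) = 3.509×10^-4 K/W
  R_phenolic foam = L/(kA) = 0.00314/(0.0239·3.52) = 0.03732 K/W
  R_plate glass = L/(kA) = 9.94×10^-4/(0.799·3.52) = 3.534×10^-4 K/W
ΣR = 0.03394 + 3.509×10^-4 + 0.03732 + 3.534×10^-4 = 0.07196 K/W
Q = ΔT/ΣR = (21.4 °C − -0.154 °C)/0.07196 = 299.5 W
From the inner boundary to the borosilicate glass/phenolic foam interface, ΣR_partial = 0.03429 K/W.
T_interface = T_in − Q·ΣR_partial = 21.4 °C − (299.5)(0.03429) = 11.1 °C

T = 11.1 °C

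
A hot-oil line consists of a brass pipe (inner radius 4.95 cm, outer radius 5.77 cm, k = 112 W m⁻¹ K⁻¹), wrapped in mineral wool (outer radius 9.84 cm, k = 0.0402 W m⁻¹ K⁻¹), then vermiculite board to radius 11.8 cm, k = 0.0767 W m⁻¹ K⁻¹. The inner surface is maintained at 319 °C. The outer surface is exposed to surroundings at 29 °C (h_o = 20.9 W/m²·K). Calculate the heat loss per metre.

Q' = 114 W/m

Resistance network (inner→outer):
  R'_brass = ln(0.0577/0.0495)/(2πk) = 0.1533/(2π·112) = 2.178×10^-4 m·K/W
  R'_mineral wool = ln(0.0984/0.0577)/(2πk) = 0.5338/(2π·0.0402) = 2.113 m·K/W
  R'_vermiculite board = ln(0.118/0.0984)/(2πk) = 0.1816/(2π·0.0767) = 0.3769 m·K/W
  R'_conv,out = 1/(2πr h) = 1/(2π·0.118·20.9) = 0.06453 m·K/W
ΣR = 2.178×10^-4 + 2.113 + 0.3769 + 0.06453 = 2.555 m·K/W
Q' = ΔT/ΣR = (319 °C − 29 °C)/2.555 = 114 W/m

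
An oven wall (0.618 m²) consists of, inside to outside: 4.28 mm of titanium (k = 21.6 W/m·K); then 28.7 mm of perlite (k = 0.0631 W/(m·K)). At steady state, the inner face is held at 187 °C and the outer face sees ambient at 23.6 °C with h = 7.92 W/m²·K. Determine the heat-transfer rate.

Series thermal resistances, inner to outer:
  R_titanium = L/(kA) = 0.00428/(21.6·0.618) = 3.206×10^-4 K/W
  R_perlite = L/(kA) = 0.0287/(0.0631·0.618) = 0.7360 K/W
  R_conv,out = 1/(hA) = 1/(7.92·0.618) = 0.2043 K/W
ΣR = 3.206×10^-4 + 0.7360 + 0.2043 = 0.9406 K/W
Q = ΔT/ΣR = (187 °C − 23.6 °C)/0.9406 = 174 W

Q = 174 W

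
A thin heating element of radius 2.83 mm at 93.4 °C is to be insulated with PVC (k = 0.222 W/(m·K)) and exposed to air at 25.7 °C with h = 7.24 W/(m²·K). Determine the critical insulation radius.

For a cylinder, r_cr = k_ins/h = 0.222/7.24 = 0.0307 m = 3.07 cm

r_cr = 3.07 cm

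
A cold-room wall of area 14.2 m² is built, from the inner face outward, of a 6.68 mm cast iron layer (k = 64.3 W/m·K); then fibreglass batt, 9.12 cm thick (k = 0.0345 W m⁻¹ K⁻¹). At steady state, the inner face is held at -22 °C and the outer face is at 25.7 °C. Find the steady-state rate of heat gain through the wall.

Resistance network (inner→outer):
  R_cast iron = L/(kA) = 0.00668/(64.3·14.2) = 7.316×10^-6 K/W
  R_fibreglass batt = L/(kA) = 0.0912/(0.0345·14.2) = 0.1862 K/W
ΣR = 7.316×10^-6 + 0.1862 = 0.1862 K/W
Q = ΔT/ΣR = (-22 °C − 25.7 °C)/0.1862 = -256 W
(Negative Q ⇒ heat flows inward; heat gain = 256 W.)

Q = 256 W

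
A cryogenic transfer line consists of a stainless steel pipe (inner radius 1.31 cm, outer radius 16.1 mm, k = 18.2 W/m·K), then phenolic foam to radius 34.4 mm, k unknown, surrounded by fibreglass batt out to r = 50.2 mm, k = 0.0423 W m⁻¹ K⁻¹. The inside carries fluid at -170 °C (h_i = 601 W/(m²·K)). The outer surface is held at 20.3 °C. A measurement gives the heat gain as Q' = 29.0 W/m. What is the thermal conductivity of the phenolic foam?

k = 0.0236 W/m·K

ΣR = ΔT/Q' = |-170 − 20.3|/29.0 = 6.562 m·K/W
Known resistances:
  R'_conv,in = 1/(2πr h) = 1/(2π·0.0131·601) = 0.02022 m·K/W
  R'_stainless steel = ln(0.0161/0.0131)/(2πk) = 0.2062/(2π·18.2) = 0.001803 m·K/W
  R'_fibreglass batt = ln(0.0502/0.0344)/(2πk) = 0.3780/(2π·0.0423) = 1.422 m·K/W
R_phenolic foam = ΣR − ΣR_known = 6.562 − 1.444 = 5.118 m·K/W
ln(r₂/r₁)/(2πk) = 5.118 ⇒ k = 0.7592/(2π·5.118) = 0.0236 W/m·K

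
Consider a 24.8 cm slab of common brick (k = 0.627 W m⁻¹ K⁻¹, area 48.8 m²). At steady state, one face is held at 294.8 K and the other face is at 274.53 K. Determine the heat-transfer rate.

Q = 2.50 kW

Q = kA·ΔT/L = 0.627 × 48.8 × |294.8 K − 274.53 K| / 0.248 = 2500 W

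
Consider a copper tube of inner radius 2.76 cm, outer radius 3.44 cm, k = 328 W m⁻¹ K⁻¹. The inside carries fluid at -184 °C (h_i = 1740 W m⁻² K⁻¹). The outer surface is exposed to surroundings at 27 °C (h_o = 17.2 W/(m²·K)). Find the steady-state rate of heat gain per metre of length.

Q' = 775 W/m

Resistance network (inner→outer):
  R'_conv,in = 1/(2πr h) = 1/(2π·0.0276·1740) = 0.003314 m·K/W
  R'_copper = ln(0.0344/0.0276)/(2πk) = 0.2202/(2π·328) = 1.069×10^-4 m·K/W
  R'_conv,out = 1/(2πr h) = 1/(2π·0.0344·17.2) = 0.2690 m·K/W
ΣR = 0.003314 + 1.069×10^-4 + 0.2690 = 0.2724 m·K/W
Q' = ΔT/ΣR = (-184 °C − 27 °C)/0.2724 = -775 W/m
(Negative Q' ⇒ heat flows inward; heat gain = 775 W/m.)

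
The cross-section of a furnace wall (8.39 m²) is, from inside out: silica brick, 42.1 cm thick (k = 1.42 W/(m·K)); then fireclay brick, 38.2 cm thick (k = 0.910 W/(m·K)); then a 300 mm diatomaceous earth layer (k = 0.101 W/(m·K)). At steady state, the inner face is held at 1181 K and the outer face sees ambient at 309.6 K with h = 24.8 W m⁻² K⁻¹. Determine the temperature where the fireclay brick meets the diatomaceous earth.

T = 1014 K

Series thermal resistances, inner to outer:
  R_silica brick = L/(kA) = 0.421/(1.42·8.39) = 0.03534 K/W
  R_fireclay brick = L/(kA) = 0.382/(0.910·8.39) = 0.05003 K/W
  R_diatomaceous earth = L/(kA) = 0.300/(0.101·8.39) = 0.3540 K/W
  R_conv,out = 1/(hA) = 1/(24.8·8.39) = 0.004806 K/W
ΣR = 0.03534 + 0.05003 + 0.3540 + 0.004806 = 0.4442 K/W
Q = ΔT/ΣR = (1181 K − 309.6 K)/0.4442 = 1962 W
From the inner boundary to the fireclay brick/diatomaceous earth interface, ΣR_partial = 0.08537 K/W.
T_interface = T_in − Q·ΣR_partial = 1181 K − (1962)(0.08537) = 1014 K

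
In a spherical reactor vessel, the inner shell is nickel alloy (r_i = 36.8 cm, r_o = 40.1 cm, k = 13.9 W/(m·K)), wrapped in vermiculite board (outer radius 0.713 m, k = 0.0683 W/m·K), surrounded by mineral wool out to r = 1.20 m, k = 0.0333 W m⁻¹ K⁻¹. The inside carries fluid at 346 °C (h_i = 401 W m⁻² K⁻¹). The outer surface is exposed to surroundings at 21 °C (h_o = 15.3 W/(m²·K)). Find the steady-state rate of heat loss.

Series thermal resistances, inner to outer:
  R_conv,in = 1/(4πr²h) = 1/(4π·0.368²·401) = 0.001465 K/W
  R_nickel alloy = (1/0.368 − 1/0.401)/(4πk) = 0.2236/(4π·13.9) = 0.001280 K/W
  R_vermiculite board = (1/0.401 − 1/0.713)/(4πk) = 1.091/(4π·0.0683) = 1.271 K/W
  R_mineral wool = (1/0.713 − 1/1.20)/(4πk) = 0.5692/(4π·0.0333) = 1.360 K/W
  R_conv,out = 1/(4πr²h) = 1/(4π·1.20²·15.3) = 0.003612 K/W
ΣR = 0.001465 + 0.001280 + 1.271 + 1.360 + 0.003612 = 2.637 K/W
Q = ΔT/ΣR = (346 °C − 21 °C)/2.637 = 123 W

Q = 123 W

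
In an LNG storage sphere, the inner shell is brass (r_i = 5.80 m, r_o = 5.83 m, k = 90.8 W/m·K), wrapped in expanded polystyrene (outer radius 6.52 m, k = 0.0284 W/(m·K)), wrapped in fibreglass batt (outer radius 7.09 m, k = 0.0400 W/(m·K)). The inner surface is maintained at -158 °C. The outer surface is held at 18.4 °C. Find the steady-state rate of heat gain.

Q = 2.34 kW

Series thermal resistances, inner to outer:
  R_brass = (1/5.80 − 1/5.83)/(4πk) = 8.872×10^-4/(4π·90.8) = 7.776×10^-7 K/W
  R_expanded polystyrene = (1/5.83 − 1/6.52)/(4πk) = 0.01815/(4π·0.0284) = 0.05086 K/W
  R_fibreglass batt = (1/6.52 − 1/7.09)/(4πk) = 0.01233/(4π·0.0400) = 0.02453 K/W
ΣR = 7.776×10^-7 + 0.05086 + 0.02453 = 0.07539 K/W
Q = ΔT/ΣR = (-158 °C − 18.4 °C)/0.07539 = -2340 W
(Negative Q ⇒ heat flows inward; heat gain = 2340 W.)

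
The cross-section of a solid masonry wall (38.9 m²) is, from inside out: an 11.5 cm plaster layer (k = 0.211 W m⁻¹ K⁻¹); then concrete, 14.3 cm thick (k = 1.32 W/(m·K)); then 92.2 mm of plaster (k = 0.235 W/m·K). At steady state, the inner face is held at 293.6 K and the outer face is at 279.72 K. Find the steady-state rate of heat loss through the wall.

Treat each layer as a resistance in series:
  R_plaster = L/(kA) = 0.115/(0.211·38.9) = 0.01401 K/W
  R_concrete = L/(kA) = 0.143/(1.32·38.9) = 0.002785 K/W
  R_plaster = L/(kA) = 0.0922/(0.235·38.9) = 0.01009 K/W
ΣR = 0.01401 + 0.002785 + 0.01009 = 0.02688 K/W
Q = ΔT/ΣR = (293.6 K − 279.72 K)/0.02688 = 516 W

Q = 516 W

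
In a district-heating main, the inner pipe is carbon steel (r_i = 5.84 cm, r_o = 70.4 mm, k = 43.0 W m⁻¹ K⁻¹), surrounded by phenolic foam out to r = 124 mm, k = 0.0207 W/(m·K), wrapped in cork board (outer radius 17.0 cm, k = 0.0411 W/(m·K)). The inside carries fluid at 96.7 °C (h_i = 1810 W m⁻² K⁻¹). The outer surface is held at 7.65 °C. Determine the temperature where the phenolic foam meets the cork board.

Series thermal resistances, inner to outer:
  R'_conv,in = 1/(2πr h) = 1/(2π·0.0584·1810) = 0.001506 m·K/W
  R'_carbon steel = ln(0.0704/0.0584)/(2πk) = 0.1869/(2π·43.0) = 6.917×10^-4 m·K/W
  R'_phenolic foam = ln(0.124/0.0704)/(2πk) = 0.5661/(2π·0.0207) = 4.352 m·K/W
  R'_cork board = ln(0.170/0.124)/(2πk) = 0.3155/(2π·0.0411) = 1.222 m·K/W
ΣR = 0.001506 + 6.917×10^-4 + 4.352 + 1.222 = 5.576 m·K/W
Q' = ΔT/ΣR = (96.7 °C − 7.65 °C)/5.576 = 15.97 W/m
From the inner boundary to the phenolic foam/cork board interface, ΣR_partial = 4.354 m·K/W.
T_interface = T_in − Q'·ΣR_partial = 96.7 °C − (15.97)(4.354) = 27.2 °C

T = 27.2 °C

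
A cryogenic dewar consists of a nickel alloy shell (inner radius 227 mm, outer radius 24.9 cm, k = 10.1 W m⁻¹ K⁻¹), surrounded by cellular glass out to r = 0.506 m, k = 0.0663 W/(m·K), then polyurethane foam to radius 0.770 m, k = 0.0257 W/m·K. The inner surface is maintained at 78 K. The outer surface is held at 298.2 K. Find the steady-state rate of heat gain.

Q = 48.4 W

Resistance network (inner→outer):
  R_nickel alloy = (1/0.227 − 1/0.249)/(4πk) = 0.3892/(4π·10.1) = 0.003067 K/W
  R_cellular glass = (1/0.249 − 1/0.506)/(4πk) = 2.040/(4π·0.0663) = 2.448 K/W
  R_polyurethane foam = (1/0.506 − 1/0.770)/(4πk) = 0.6776/(4π·0.0257) = 2.098 K/W
ΣR = 0.003067 + 2.448 + 2.098 = 4.549 K/W
Q = ΔT/ΣR = (78 K − 298.2 K)/4.549 = -48.4 W
(Negative Q ⇒ heat flows inward; heat gain = 48.4 W.)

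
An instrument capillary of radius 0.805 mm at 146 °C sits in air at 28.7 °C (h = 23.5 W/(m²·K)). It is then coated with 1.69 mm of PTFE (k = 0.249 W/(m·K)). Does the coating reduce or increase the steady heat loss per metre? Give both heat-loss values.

increases: 13.9 → 34.1 W/m

Critical radius for a cylinder: r_cr = k/h = 0.0106 m = 1.06 cm.
Outer radius after coating: r₂ = 8.05×10^-4 + 0.00169 = 0.002495 m.
Since r₁ < r_cr and r₂ ≤ r_cr, the coating moves toward the maximum at r_cr — heat loss rises.
Bare: R = 1/(2πr₁h) = 8.413 m·K/W; Q = 117.3/8.413 = 13.9 W/m.
Coated: R = R_cond + R_conv = 3.437 m·K/W; Q = 117.3/3.437 = 34.1 W/m.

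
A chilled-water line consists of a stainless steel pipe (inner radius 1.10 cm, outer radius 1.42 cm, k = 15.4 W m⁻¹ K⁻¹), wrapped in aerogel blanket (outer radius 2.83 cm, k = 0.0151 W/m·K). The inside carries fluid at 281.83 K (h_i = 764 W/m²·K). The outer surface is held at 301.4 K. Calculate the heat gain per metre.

Q' = 2.68 W/m

Series thermal resistances, inner to outer:
  R'_conv,in = 1/(2πr h) = 1/(2π·0.0110·764) = 0.01894 m·K/W
  R'_stainless steel = ln(0.0142/0.0110)/(2πk) = 0.2553/(2π·15.4) = 0.002639 m·K/W
  R'_aerogel blanket = ln(0.0283/0.0142)/(2πk) = 0.6896/(2π·0.0151) = 7.269 m·K/W
ΣR = 0.01894 + 0.002639 + 7.269 = 7.291 m·K/W
Q' = ΔT/ΣR = (281.83 K − 301.4 K)/7.291 = -2.68 W/m
(Negative Q' ⇒ heat flows inward; heat gain = 2.68 W/m.)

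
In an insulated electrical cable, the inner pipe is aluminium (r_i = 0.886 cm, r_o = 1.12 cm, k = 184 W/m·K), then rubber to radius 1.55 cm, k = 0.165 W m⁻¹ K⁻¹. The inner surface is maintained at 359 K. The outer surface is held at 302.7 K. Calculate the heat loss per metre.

Series thermal resistances, inner to outer:
  R'_aluminium = ln(0.0112/0.00886)/(2πk) = 0.2344/(2π·184) = 2.027×10^-4 m·K/W
  R'_rubber = ln(0.0155/0.0112)/(2πk) = 0.3249/(2π·0.165) = 0.3134 m·K/W
ΣR = 2.027×10^-4 + 0.3134 = 0.3136 m·K/W
Q' = ΔT/ΣR = (359 K − 302.7 K)/0.3136 = 180 W/m

Q' = 180 W/m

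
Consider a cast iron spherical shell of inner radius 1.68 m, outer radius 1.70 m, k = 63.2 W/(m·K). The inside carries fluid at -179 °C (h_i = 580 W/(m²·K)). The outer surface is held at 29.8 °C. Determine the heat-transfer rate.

Treat each layer as a resistance in series:
  R_conv,in = 1/(4πr²h) = 1/(4π·1.68²·580) = 4.861×10^-5 K/W
  R_cast iron = (1/1.68 − 1/1.70)/(4πk) = 0.007003/(4π·63.2) = 8.817×10^-6 K/W
ΣR = 4.861×10^-5 + 8.817×10^-6 = 5.743×10^-5 K/W
Q = ΔT/ΣR = (-179 °C − 29.8 °C)/5.743×10^-5 = -3.64×10^6 W
(Negative Q ⇒ heat flows inward; heat gain = 3.64×10^6 W.)

Q = 3.64×10^6 W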